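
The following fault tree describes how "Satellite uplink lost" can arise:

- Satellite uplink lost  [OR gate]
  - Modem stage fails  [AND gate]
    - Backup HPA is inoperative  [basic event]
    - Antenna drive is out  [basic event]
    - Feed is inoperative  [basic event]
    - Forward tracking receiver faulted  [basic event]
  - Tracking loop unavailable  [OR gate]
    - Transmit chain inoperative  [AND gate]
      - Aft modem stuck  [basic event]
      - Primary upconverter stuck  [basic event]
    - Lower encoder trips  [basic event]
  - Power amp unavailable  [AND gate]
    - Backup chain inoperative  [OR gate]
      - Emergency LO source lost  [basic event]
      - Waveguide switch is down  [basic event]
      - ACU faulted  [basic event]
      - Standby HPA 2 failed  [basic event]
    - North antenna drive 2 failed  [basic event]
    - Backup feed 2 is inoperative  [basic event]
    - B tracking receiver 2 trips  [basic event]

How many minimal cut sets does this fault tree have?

Modem stage fails [AND]: one cut set from each child combined → 1 × 1 × 1 × 1 = 1 cut set(s).
Transmit chain inoperative [AND]: one cut set from each child combined → 1 × 1 = 1 cut set(s).
Tracking loop unavailable [OR]: union of children's cut sets → 2 cut set(s).
Backup chain inoperative [OR]: union of children's cut sets → 4 cut set(s).
Power amp unavailable [AND]: one cut set from each child combined → 4 × 1 × 1 × 1 = 4 cut set(s).
Satellite uplink lost [OR]: union of children's cut sets → 7 cut set(s).
Minimal cut sets: {Antenna drive is out, Backup HPA is inoperative, Feed is inoperative, Forward tracking receiver faulted}; {Aft modem stuck, Primary upconverter stuck}; {Lower encoder trips}; {B tracking receiver 2 trips, Backup feed 2 is inoperative, Emergency LO source lost, North antenna drive 2 failed}; {B tracking receiver 2 trips, Backup feed 2 is inoperative, North antenna drive 2 failed, Waveguide switch is down}; {ACU faulted, B tracking receiver 2 trips, Backup feed 2 is inoperative, North antenna drive 2 failed}; {B tracking receiver 2 trips, Backup feed 2 is inoperative, North antenna drive 2 failed, Standby HPA 2 failed}.

7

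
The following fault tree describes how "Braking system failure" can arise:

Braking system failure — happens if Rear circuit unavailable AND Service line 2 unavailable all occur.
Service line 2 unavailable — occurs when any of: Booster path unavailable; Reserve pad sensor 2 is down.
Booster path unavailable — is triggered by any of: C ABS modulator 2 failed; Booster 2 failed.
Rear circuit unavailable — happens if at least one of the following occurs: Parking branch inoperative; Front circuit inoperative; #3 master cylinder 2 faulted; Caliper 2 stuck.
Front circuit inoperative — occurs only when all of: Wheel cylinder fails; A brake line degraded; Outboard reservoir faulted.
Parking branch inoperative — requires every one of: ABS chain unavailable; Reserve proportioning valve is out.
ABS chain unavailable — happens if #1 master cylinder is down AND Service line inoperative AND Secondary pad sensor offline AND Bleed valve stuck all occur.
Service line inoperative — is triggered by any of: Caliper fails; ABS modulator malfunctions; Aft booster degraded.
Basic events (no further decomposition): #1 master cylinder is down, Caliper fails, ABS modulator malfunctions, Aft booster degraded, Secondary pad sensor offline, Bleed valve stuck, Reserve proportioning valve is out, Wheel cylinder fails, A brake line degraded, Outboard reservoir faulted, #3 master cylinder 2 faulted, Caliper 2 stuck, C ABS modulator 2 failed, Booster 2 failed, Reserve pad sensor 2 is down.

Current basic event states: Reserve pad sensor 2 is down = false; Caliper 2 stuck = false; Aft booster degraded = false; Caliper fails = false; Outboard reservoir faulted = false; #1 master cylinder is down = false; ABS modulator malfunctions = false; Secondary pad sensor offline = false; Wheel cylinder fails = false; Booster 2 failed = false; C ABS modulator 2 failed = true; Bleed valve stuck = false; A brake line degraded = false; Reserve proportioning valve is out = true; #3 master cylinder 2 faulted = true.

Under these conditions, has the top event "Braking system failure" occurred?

Service line inoperative [OR]: Caliper fails=not, ABS modulator malfunctions=not, Aft booster degraded=not → no input occurs → does not occur.
ABS chain unavailable [AND]: #1 master cylinder is down=not, Service line inoperative=not, Secondary pad sensor offline=not, Bleed valve stuck=not → not all inputs occur → does not occur.
Parking branch inoperative [AND]: ABS chain unavailable=not, Reserve proportioning valve is out=occurs → not all inputs occur → does not occur.
Front circuit inoperative [AND]: Wheel cylinder fails=not, A brake line degraded=not, Outboard reservoir faulted=not → not all inputs occur → does not occur.
Rear circuit unavailable [OR]: Parking branch inoperative=not, Front circuit inoperative=not, #3 master cylinder 2 faulted=occurs, Caliper 2 stuck=not → at least one input occurs → occurs.
Booster path unavailable [OR]: C ABS modulator 2 failed=occurs, Booster 2 failed=not → at least one input occurs → occurs.
Service line 2 unavailable [OR]: Booster path unavailable=occurs, Reserve pad sensor 2 is down=not → at least one input occurs → occurs.
Braking system failure [AND]: Rear circuit unavailable=occurs, Service line 2 unavailable=occurs → all inputs occur → occurs.

Yes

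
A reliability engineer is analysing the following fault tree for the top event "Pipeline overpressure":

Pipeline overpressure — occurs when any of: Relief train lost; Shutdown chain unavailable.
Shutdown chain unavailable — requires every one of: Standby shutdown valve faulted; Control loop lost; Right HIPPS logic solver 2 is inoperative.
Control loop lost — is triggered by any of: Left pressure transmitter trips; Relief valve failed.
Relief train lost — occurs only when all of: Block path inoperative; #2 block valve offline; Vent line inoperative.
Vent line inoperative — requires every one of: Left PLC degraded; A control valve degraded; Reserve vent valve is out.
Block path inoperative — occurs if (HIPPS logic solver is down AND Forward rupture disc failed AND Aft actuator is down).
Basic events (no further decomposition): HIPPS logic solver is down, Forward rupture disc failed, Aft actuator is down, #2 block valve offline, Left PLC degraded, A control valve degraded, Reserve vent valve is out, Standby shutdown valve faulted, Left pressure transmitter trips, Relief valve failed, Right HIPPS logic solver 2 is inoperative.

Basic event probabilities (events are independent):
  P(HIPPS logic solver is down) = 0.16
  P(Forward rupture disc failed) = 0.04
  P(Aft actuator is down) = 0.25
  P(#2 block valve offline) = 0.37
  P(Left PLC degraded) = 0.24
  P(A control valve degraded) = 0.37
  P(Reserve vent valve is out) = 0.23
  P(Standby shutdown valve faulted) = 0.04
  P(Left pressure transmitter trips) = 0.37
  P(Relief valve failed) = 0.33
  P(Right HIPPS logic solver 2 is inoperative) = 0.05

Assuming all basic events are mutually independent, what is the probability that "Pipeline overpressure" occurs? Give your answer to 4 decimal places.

0.0012

P(Block path inoperative) [AND] = 0.16 × 0.04 × 0.25 = 0.001600
P(Vent line inoperative) [AND] = 0.24 × 0.37 × 0.23 = 0.020424
P(Relief train lost) [AND] = 0.001600 × 0.37 × 0.020424 = 0.000012
P(Control loop lost) [OR] = 1 − (1−0.37) × (1−0.33) = 0.577900
P(Shutdown chain unavailable) [AND] = 0.04 × 0.577900 × 0.05 = 0.001156
P(Pipeline overpressure) [OR] = 1 − (1−0.000012) × (1−0.001156) = 0.001168
Rounded to 4 decimal places: P(Pipeline overpressure) ≈ 0.0012.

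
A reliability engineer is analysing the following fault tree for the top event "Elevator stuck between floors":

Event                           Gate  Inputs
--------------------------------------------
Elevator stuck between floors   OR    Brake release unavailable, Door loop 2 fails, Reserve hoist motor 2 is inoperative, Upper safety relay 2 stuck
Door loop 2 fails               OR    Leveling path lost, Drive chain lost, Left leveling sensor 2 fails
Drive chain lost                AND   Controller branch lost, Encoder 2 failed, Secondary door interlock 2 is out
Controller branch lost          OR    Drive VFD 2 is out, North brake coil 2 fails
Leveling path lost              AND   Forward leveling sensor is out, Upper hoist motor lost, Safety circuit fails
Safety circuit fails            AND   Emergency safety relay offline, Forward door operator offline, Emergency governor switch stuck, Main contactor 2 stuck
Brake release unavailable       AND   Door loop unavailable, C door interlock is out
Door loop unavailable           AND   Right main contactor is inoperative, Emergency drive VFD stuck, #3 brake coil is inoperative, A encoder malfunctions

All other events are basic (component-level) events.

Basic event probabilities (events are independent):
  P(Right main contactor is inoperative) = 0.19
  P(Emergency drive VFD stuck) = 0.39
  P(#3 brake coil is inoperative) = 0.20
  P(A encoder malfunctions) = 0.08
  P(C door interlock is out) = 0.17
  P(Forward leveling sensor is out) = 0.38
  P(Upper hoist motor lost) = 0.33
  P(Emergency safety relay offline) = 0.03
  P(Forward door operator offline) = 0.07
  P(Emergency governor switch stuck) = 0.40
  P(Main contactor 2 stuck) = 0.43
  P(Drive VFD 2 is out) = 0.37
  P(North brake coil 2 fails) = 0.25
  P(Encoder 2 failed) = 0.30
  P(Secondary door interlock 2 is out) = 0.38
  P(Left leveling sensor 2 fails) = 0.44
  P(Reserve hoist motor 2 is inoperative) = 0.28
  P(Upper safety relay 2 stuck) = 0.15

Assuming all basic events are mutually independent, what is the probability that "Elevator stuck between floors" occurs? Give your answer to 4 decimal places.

0.6780

P(Door loop unavailable) [AND] = 0.19 × 0.39 × 0.20 × 0.08 = 0.001186
P(Brake release unavailable) [AND] = 0.001186 × 0.17 = 0.000202
P(Safety circuit fails) [AND] = 0.03 × 0.07 × 0.40 × 0.43 = 0.000361
P(Leveling path lost) [AND] = 0.38 × 0.33 × 0.000361 = 0.000045
P(Controller branch lost) [OR] = 1 − (1−0.37) × (1−0.25) = 0.527500
P(Drive chain lost) [AND] = 0.527500 × 0.30 × 0.38 = 0.060135
P(Door loop 2 fails) [OR] = 1 − (1−0.000045) × (1−0.060135) × (1−0.44) = 0.473699
P(Elevator stuck between floors) [OR] = 1 − (1−0.000202) × (1−0.473699) × (1−0.28) × (1−0.15) = 0.677969
Rounded to 4 decimal places: P(Elevator stuck between floors) ≈ 0.6780.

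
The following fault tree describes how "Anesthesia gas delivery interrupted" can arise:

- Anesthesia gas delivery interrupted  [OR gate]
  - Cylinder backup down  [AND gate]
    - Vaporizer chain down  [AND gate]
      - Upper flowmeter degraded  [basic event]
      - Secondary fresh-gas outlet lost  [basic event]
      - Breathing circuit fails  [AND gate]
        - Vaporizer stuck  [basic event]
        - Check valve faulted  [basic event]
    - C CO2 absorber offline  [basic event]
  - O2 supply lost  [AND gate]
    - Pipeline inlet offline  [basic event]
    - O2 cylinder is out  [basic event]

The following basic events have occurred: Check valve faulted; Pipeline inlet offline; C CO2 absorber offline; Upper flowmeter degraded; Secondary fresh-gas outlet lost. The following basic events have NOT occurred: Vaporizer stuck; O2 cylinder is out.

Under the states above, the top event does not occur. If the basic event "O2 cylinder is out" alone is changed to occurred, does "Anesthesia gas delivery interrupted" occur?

Yes

Counterfactual: set "O2 cylinder is out" to occurred.
Breathing circuit fails [AND]: Vaporizer stuck=not, Check valve faulted=occurs → not all inputs occur → does not occur.
Vaporizer chain down [AND]: Upper flowmeter degraded=occurs, Secondary fresh-gas outlet lost=occurs, Breathing circuit fails=not → not all inputs occur → does not occur.
Cylinder backup down [AND]: Vaporizer chain down=not, C CO2 absorber offline=occurs → not all inputs occur → does not occur.
O2 supply lost [AND]: Pipeline inlet offline=occurs, O2 cylinder is out=occurs → all inputs occur → occurs.
Anesthesia gas delivery interrupted [OR]: Cylinder backup down=not, O2 supply lost=occurs → at least one input occurs → occurs.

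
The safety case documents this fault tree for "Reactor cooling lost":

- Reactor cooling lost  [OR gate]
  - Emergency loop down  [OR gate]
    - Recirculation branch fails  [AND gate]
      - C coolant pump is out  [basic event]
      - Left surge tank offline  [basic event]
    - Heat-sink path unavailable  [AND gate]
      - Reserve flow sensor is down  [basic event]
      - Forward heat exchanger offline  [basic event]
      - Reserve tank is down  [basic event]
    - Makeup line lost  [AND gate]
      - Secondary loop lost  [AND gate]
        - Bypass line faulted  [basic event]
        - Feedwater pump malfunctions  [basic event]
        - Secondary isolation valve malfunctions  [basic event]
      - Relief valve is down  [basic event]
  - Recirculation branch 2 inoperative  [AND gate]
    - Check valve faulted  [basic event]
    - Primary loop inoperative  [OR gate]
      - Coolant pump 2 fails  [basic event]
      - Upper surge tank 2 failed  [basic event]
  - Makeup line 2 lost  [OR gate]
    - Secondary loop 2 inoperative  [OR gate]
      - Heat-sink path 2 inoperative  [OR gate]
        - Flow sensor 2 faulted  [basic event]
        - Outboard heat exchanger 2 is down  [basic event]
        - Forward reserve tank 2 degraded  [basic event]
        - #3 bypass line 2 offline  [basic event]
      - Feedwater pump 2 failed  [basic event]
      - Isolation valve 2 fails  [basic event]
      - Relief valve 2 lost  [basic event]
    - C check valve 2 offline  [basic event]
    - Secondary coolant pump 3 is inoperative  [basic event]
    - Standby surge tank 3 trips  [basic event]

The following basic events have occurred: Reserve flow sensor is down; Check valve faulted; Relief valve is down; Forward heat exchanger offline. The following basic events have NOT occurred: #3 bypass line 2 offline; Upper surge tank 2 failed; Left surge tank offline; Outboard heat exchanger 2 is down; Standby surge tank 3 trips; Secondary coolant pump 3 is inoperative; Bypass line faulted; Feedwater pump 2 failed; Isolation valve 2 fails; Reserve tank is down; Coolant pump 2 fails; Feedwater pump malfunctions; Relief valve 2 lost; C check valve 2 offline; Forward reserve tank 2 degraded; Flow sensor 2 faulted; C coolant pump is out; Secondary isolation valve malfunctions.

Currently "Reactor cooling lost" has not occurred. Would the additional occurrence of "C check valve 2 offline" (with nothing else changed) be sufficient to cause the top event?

Yes

Counterfactual: set "C check valve 2 offline" to occurred.
Recirculation branch fails [AND]: C coolant pump is out=not, Left surge tank offline=not → not all inputs occur → does not occur.
Heat-sink path unavailable [AND]: Reserve flow sensor is down=occurs, Forward heat exchanger offline=occurs, Reserve tank is down=not → not all inputs occur → does not occur.
Secondary loop lost [AND]: Bypass line faulted=not, Feedwater pump malfunctions=not, Secondary isolation valve malfunctions=not → not all inputs occur → does not occur.
Makeup line lost [AND]: Secondary loop lost=not, Relief valve is down=occurs → not all inputs occur → does not occur.
Emergency loop down [OR]: Recirculation branch fails=not, Heat-sink path unavailable=not, Makeup line lost=not → no input occurs → does not occur.
Primary loop inoperative [OR]: Coolant pump 2 fails=not, Upper surge tank 2 failed=not → no input occurs → does not occur.
Recirculation branch 2 inoperative [AND]: Check valve faulted=occurs, Primary loop inoperative=not → not all inputs occur → does not occur.
Heat-sink path 2 inoperative [OR]: Flow sensor 2 faulted=not, Outboard heat exchanger 2 is down=not, Forward reserve tank 2 degraded=not, #3 bypass line 2 offline=not → no input occurs → does not occur.
Secondary loop 2 inoperative [OR]: Heat-sink path 2 inoperative=not, Feedwater pump 2 failed=not, Isolation valve 2 fails=not, Relief valve 2 lost=not → no input occurs → does not occur.
Makeup line 2 lost [OR]: Secondary loop 2 inoperative=not, C check valve 2 offline=occurs, Secondary coolant pump 3 is inoperative=not, Standby surge tank 3 trips=not → at least one input occurs → occurs.
Reactor cooling lost [OR]: Emergency loop down=not, Recirculation branch 2 inoperative=not, Makeup line 2 lost=occurs → at least one input occurs → occurs.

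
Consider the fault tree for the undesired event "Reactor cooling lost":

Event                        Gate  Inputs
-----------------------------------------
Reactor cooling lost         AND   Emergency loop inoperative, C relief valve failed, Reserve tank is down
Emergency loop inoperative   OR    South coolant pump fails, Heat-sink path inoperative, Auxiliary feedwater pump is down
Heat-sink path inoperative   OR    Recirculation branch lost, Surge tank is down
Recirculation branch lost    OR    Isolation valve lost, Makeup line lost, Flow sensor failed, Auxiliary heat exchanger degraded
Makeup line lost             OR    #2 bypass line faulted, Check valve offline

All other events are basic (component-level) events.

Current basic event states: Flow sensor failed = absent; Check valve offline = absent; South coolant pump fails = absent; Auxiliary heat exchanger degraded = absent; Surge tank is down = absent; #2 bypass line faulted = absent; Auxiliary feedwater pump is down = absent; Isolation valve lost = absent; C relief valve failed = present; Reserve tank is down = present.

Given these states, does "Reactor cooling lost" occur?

No

Makeup line lost [OR]: #2 bypass line faulted=not, Check valve offline=not → no input occurs → does not occur.
Recirculation branch lost [OR]: Isolation valve lost=not, Makeup line lost=not, Flow sensor failed=not, Auxiliary heat exchanger degraded=not → no input occurs → does not occur.
Heat-sink path inoperative [OR]: Recirculation branch lost=not, Surge tank is down=not → no input occurs → does not occur.
Emergency loop inoperative [OR]: South coolant pump fails=not, Heat-sink path inoperative=not, Auxiliary feedwater pump is down=not → no input occurs → does not occur.
Reactor cooling lost [AND]: Emergency loop inoperative=not, C relief valve failed=occurs, Reserve tank is down=occurs → not all inputs occur → does not occur.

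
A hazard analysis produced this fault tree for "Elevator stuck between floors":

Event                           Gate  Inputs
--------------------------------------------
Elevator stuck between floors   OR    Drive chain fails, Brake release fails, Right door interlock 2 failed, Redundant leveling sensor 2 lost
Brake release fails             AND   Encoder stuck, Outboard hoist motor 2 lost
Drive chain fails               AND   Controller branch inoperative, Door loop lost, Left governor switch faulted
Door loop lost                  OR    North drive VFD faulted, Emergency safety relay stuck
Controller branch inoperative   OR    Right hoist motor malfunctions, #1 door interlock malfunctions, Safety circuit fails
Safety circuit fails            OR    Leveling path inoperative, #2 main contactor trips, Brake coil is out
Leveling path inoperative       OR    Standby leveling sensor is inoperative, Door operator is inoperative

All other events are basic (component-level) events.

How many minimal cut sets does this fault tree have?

15

Leveling path inoperative [OR]: union of children's cut sets → 2 cut set(s).
Safety circuit fails [OR]: union of children's cut sets → 4 cut set(s).
Controller branch inoperative [OR]: union of children's cut sets → 6 cut set(s).
Door loop lost [OR]: union of children's cut sets → 2 cut set(s).
Drive chain fails [AND]: one cut set from each child combined → 6 × 2 × 1 = 12 cut set(s).
Brake release fails [AND]: one cut set from each child combined → 1 × 1 = 1 cut set(s).
Elevator stuck between floors [OR]: union of children's cut sets → 15 cut set(s).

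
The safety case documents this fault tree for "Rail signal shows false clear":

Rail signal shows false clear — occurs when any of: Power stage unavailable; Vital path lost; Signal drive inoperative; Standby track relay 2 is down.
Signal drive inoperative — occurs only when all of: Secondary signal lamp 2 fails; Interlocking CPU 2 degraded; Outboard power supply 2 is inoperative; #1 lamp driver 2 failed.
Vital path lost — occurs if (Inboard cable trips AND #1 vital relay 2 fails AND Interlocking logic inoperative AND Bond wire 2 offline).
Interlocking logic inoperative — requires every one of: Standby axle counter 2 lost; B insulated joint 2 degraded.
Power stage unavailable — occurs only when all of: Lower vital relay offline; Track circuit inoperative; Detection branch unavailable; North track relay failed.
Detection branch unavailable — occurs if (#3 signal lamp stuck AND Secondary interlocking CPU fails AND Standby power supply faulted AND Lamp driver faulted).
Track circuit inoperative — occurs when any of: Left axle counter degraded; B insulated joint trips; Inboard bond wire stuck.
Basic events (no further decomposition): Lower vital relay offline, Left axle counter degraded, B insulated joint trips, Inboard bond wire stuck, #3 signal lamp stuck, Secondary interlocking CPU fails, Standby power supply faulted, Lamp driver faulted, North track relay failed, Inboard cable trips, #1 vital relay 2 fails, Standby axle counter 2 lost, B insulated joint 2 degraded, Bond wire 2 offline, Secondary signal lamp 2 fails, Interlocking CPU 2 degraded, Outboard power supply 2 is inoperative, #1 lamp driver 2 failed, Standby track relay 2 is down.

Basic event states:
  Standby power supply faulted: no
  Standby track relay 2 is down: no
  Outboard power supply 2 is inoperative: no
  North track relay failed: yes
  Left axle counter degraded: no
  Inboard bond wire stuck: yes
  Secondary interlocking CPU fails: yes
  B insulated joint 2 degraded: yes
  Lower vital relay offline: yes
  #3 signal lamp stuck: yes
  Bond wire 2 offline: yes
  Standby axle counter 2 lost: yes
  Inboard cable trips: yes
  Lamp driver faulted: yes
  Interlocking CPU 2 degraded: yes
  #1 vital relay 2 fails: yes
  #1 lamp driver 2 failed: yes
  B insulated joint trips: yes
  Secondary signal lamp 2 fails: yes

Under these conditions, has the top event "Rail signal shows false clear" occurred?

Track circuit inoperative [OR]: Left axle counter degraded=not, B insulated joint trips=occurs, Inboard bond wire stuck=occurs → at least one input occurs → occurs.
Detection branch unavailable [AND]: #3 signal lamp stuck=occurs, Secondary interlocking CPU fails=occurs, Standby power supply faulted=not, Lamp driver faulted=occurs → not all inputs occur → does not occur.
Power stage unavailable [AND]: Lower vital relay offline=occurs, Track circuit inoperative=occurs, Detection branch unavailable=not, North track relay failed=occurs → not all inputs occur → does not occur.
Interlocking logic inoperative [AND]: Standby axle counter 2 lost=occurs, B insulated joint 2 degraded=occurs → all inputs occur → occurs.
Vital path lost [AND]: Inboard cable trips=occurs, #1 vital relay 2 fails=occurs, Interlocking logic inoperative=occurs, Bond wire 2 offline=occurs → all inputs occur → occurs.
Signal drive inoperative [AND]: Secondary signal lamp 2 fails=occurs, Interlocking CPU 2 degraded=occurs, Outboard power supply 2 is inoperative=not, #1 lamp driver 2 failed=occurs → not all inputs occur → does not occur.
Rail signal shows false clear [OR]: Power stage unavailable=not, Vital path lost=occurs, Signal drive inoperative=not, Standby track relay 2 is down=not → at least one input occurs → occurs.

Yes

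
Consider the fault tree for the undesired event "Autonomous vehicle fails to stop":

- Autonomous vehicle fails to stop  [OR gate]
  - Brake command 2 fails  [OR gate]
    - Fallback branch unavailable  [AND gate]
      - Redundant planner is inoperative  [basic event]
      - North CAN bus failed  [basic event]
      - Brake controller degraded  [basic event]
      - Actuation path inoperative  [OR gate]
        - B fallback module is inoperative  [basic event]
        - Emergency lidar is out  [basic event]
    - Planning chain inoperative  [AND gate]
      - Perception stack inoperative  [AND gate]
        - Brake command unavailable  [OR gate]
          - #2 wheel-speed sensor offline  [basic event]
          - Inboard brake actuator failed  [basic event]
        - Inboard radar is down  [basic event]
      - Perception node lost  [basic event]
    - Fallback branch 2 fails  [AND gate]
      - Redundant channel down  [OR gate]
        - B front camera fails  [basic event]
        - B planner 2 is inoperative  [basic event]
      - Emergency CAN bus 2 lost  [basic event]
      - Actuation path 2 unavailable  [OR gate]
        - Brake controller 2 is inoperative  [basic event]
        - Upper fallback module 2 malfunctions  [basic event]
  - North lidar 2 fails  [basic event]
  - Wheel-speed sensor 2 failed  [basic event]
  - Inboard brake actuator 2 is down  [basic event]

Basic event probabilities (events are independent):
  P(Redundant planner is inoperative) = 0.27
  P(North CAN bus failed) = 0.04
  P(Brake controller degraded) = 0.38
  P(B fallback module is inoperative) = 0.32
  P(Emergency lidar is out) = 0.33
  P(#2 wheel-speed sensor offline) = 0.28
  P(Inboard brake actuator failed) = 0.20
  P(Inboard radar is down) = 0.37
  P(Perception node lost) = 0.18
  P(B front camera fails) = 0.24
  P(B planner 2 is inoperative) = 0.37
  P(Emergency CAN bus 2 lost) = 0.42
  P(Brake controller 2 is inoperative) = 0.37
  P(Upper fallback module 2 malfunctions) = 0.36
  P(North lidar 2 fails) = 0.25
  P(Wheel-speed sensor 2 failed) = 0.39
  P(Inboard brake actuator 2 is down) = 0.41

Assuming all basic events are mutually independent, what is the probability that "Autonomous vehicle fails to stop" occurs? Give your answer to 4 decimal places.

0.7725

P(Actuation path inoperative) [OR] = 1 − (1−0.32) × (1−0.33) = 0.544400
P(Fallback branch unavailable) [AND] = 0.27 × 0.04 × 0.38 × 0.544400 = 0.002234
P(Brake command unavailable) [OR] = 1 − (1−0.28) × (1−0.20) = 0.424000
P(Perception stack inoperative) [AND] = 0.424000 × 0.37 = 0.156880
P(Planning chain inoperative) [AND] = 0.156880 × 0.18 = 0.028238
P(Redundant channel down) [OR] = 1 − (1−0.24) × (1−0.37) = 0.521200
P(Actuation path 2 unavailable) [OR] = 1 − (1−0.37) × (1−0.36) = 0.596800
P(Fallback branch 2 fails) [AND] = 0.521200 × 0.42 × 0.596800 = 0.130642
P(Brake command 2 fails) [OR] = 1 − (1−0.002234) × (1−0.028238) × (1−0.130642) = 0.157078
P(Autonomous vehicle fails to stop) [OR] = 1 − (1−0.157078) × (1−0.25) × (1−0.39) × (1−0.41) = 0.772474
Rounded to 4 decimal places: P(Autonomous vehicle fails to stop) ≈ 0.7725.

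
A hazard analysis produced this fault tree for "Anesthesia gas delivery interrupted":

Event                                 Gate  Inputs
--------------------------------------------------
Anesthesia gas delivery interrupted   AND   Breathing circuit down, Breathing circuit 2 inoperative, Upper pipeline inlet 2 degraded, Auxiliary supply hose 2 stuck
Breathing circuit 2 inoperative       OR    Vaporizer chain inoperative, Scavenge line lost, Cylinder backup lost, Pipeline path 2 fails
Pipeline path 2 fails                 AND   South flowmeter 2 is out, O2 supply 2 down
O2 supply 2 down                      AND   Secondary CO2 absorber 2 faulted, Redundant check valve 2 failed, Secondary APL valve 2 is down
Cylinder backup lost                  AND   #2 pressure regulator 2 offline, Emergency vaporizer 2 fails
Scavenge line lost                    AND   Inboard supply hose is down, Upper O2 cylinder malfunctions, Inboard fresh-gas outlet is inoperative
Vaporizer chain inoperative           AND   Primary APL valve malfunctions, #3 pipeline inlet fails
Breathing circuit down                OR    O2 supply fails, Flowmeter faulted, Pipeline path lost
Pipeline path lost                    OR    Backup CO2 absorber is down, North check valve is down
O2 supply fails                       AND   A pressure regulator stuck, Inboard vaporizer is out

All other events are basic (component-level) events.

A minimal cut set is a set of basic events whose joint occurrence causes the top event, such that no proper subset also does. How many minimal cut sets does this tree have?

O2 supply fails [AND]: one cut set from each child combined → 1 × 1 = 1 cut set(s).
Pipeline path lost [OR]: union of children's cut sets → 2 cut set(s).
Breathing circuit down [OR]: union of children's cut sets → 4 cut set(s).
Vaporizer chain inoperative [AND]: one cut set from each child combined → 1 × 1 = 1 cut set(s).
Scavenge line lost [AND]: one cut set from each child combined → 1 × 1 × 1 = 1 cut set(s).
Cylinder backup lost [AND]: one cut set from each child combined → 1 × 1 = 1 cut set(s).
O2 supply 2 down [AND]: one cut set from each child combined → 1 × 1 × 1 = 1 cut set(s).
Pipeline path 2 fails [AND]: one cut set from each child combined → 1 × 1 = 1 cut set(s).
Breathing circuit 2 inoperative [OR]: union of children's cut sets → 4 cut set(s).
Anesthesia gas delivery interrupted [AND]: one cut set from each child combined → 4 × 4 × 1 × 1 = 16 cut set(s).

16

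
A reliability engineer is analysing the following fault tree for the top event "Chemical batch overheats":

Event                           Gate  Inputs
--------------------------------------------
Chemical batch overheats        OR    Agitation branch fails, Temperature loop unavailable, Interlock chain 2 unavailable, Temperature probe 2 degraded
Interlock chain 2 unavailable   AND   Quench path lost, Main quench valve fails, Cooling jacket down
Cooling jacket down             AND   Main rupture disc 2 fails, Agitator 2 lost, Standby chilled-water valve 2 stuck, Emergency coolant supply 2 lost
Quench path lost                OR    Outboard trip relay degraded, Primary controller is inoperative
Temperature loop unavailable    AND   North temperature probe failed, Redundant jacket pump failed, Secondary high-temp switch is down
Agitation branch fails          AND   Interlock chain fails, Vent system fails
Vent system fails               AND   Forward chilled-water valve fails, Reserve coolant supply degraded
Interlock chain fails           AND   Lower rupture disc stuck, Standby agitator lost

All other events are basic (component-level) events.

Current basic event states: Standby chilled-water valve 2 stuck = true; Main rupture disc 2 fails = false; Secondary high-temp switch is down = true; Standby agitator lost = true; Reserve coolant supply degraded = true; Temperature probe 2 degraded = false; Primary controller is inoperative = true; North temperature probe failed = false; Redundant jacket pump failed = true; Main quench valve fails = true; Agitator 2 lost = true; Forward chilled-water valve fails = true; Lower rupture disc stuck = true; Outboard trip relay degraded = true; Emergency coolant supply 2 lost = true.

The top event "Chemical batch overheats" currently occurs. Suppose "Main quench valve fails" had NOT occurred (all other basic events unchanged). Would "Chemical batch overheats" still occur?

Counterfactual: set "Main quench valve fails" to not occurred.
Interlock chain fails [AND]: Lower rupture disc stuck=occurs, Standby agitator lost=occurs → all inputs occur → occurs.
Vent system fails [AND]: Forward chilled-water valve fails=occurs, Reserve coolant supply degraded=occurs → all inputs occur → occurs.
Agitation branch fails [AND]: Interlock chain fails=occurs, Vent system fails=occurs → all inputs occur → occurs.
Temperature loop unavailable [AND]: North temperature probe failed=not, Redundant jacket pump failed=occurs, Secondary high-temp switch is down=occurs → not all inputs occur → does not occur.
Quench path lost [OR]: Outboard trip relay degraded=occurs, Primary controller is inoperative=occurs → at least one input occurs → occurs.
Cooling jacket down [AND]: Main rupture disc 2 fails=not, Agitator 2 lost=occurs, Standby chilled-water valve 2 stuck=occurs, Emergency coolant supply 2 lost=occurs → not all inputs occur → does not occur.
Interlock chain 2 unavailable [AND]: Quench path lost=occurs, Main quench valve fails=not, Cooling jacket down=not → not all inputs occur → does not occur.
Chemical batch overheats [OR]: Agitation branch fails=occurs, Temperature loop unavailable=not, Interlock chain 2 unavailable=not, Temperature probe 2 degraded=not → at least one input occurs → occurs.

Yes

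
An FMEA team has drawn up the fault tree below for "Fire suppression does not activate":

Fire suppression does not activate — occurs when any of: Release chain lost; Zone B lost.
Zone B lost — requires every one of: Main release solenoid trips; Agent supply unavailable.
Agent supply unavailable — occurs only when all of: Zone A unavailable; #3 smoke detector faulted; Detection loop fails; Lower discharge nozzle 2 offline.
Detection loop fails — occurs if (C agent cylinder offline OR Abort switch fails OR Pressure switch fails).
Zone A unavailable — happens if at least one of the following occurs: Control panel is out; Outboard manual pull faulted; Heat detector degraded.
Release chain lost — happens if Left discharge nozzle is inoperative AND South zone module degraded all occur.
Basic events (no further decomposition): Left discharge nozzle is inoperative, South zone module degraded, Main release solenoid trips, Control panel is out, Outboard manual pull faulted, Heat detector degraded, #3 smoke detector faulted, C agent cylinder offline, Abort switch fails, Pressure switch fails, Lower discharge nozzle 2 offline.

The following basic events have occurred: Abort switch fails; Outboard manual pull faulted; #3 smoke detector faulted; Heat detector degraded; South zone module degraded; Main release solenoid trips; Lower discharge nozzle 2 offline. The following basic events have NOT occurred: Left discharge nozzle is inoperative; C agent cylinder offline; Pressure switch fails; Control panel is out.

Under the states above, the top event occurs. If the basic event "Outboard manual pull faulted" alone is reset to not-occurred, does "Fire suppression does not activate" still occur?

Yes

Counterfactual: set "Outboard manual pull faulted" to not occurred.
Release chain lost [AND]: Left discharge nozzle is inoperative=not, South zone module degraded=occurs → not all inputs occur → does not occur.
Zone A unavailable [OR]: Control panel is out=not, Outboard manual pull faulted=not, Heat detector degraded=occurs → at least one input occurs → occurs.
Detection loop fails [OR]: C agent cylinder offline=not, Abort switch fails=occurs, Pressure switch fails=not → at least one input occurs → occurs.
Agent supply unavailable [AND]: Zone A unavailable=occurs, #3 smoke detector faulted=occurs, Detection loop fails=occurs, Lower discharge nozzle 2 offline=occurs → all inputs occur → occurs.
Zone B lost [AND]: Main release solenoid trips=occurs, Agent supply unavailable=occurs → all inputs occur → occurs.
Fire suppression does not activate [OR]: Release chain lost=not, Zone B lost=occurs → at least one input occurs → occurs.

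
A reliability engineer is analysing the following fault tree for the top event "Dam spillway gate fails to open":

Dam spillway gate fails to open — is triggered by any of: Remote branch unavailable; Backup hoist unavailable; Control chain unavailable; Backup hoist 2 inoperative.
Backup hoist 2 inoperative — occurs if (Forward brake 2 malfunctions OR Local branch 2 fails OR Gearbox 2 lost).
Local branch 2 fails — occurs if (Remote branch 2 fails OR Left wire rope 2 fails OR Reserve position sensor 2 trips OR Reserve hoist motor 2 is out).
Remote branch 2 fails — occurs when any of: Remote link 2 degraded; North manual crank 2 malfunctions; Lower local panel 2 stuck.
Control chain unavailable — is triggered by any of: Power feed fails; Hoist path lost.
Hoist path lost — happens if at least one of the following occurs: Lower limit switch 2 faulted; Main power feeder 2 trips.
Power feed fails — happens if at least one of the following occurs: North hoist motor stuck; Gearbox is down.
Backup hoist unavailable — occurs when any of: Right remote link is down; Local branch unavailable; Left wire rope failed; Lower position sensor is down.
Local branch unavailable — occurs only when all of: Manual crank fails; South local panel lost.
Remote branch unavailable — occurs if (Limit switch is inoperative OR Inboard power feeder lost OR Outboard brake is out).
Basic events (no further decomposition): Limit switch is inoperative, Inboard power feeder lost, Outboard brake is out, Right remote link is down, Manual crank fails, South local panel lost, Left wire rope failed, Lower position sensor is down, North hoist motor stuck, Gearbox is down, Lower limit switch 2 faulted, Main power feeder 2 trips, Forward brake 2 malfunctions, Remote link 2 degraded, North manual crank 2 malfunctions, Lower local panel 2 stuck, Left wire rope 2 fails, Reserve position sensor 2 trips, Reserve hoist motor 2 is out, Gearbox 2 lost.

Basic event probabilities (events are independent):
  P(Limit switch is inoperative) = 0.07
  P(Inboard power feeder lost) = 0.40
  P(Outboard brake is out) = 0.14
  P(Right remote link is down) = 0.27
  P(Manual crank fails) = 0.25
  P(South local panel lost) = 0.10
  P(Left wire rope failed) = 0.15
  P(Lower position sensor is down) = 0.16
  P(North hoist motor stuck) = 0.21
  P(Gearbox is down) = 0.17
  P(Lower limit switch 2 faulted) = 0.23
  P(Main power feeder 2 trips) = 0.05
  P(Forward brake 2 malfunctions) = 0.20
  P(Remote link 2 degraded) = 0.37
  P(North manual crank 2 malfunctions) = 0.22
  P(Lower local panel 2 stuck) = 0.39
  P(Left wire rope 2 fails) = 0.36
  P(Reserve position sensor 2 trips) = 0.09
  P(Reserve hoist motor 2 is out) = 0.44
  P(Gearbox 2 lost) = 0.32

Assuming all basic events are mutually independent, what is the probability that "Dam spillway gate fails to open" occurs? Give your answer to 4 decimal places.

0.9938

P(Remote branch unavailable) [OR] = 1 − (1−0.07) × (1−0.40) × (1−0.14) = 0.520120
P(Local branch unavailable) [AND] = 0.25 × 0.10 = 0.025000
P(Backup hoist unavailable) [OR] = 1 − (1−0.27) × (1−0.025000) × (1−0.15) × (1−0.16) = 0.491811
P(Power feed fails) [OR] = 1 − (1−0.21) × (1−0.17) = 0.344300
P(Hoist path lost) [OR] = 1 − (1−0.23) × (1−0.05) = 0.268500
P(Control chain unavailable) [OR] = 1 − (1−0.344300) × (1−0.268500) = 0.520355
P(Remote branch 2 fails) [OR] = 1 − (1−0.37) × (1−0.22) × (1−0.39) = 0.700246
P(Local branch 2 fails) [OR] = 1 − (1−0.700246) × (1−0.36) × (1−0.09) × (1−0.44) = 0.902237
P(Backup hoist 2 inoperative) [OR] = 1 − (1−0.20) × (1−0.902237) × (1−0.32) = 0.946817
P(Dam spillway gate fails to open) [OR] = 1 − (1−0.520120) × (1−0.491811) × (1−0.520355) × (1−0.946817) = 0.993779
Rounded to 4 decimal places: P(Dam spillway gate fails to open) ≈ 0.9938.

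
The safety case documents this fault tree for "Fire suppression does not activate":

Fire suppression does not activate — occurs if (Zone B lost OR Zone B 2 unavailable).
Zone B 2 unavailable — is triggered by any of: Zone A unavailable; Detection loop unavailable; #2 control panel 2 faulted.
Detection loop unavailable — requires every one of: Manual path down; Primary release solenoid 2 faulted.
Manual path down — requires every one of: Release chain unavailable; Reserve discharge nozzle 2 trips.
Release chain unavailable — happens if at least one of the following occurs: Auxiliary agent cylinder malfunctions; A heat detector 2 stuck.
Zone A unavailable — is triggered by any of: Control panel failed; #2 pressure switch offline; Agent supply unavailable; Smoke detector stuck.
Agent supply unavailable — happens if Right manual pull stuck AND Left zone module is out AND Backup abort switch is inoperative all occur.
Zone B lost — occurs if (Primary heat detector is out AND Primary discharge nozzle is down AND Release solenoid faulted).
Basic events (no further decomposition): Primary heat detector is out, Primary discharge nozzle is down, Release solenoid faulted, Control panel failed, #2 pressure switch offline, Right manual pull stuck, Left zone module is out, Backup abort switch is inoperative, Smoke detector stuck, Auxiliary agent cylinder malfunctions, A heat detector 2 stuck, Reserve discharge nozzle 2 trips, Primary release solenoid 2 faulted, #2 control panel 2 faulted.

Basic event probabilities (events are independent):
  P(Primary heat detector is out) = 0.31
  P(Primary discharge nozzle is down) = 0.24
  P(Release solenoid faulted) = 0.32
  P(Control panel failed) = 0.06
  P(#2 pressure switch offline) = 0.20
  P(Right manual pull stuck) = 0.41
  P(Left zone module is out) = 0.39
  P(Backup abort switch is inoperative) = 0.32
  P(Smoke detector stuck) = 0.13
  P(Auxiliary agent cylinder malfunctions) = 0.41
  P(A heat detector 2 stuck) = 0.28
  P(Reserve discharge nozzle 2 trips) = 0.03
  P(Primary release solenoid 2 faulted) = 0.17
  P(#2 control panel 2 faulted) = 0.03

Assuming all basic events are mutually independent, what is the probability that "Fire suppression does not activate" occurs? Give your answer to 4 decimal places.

0.4139

P(Zone B lost) [AND] = 0.31 × 0.24 × 0.32 = 0.023808
P(Agent supply unavailable) [AND] = 0.41 × 0.39 × 0.32 = 0.051168
P(Zone A unavailable) [OR] = 1 − (1−0.06) × (1−0.20) × (1−0.051168) × (1−0.13) = 0.379236
P(Release chain unavailable) [OR] = 1 − (1−0.41) × (1−0.28) = 0.575200
P(Manual path down) [AND] = 0.575200 × 0.03 = 0.017256
P(Detection loop unavailable) [AND] = 0.017256 × 0.17 = 0.002934
P(Zone B 2 unavailable) [OR] = 1 − (1−0.379236) × (1−0.002934) × (1−0.03) = 0.399626
P(Fire suppression does not activate) [OR] = 1 − (1−0.023808) × (1−0.399626) = 0.413920
Rounded to 4 decimal places: P(Fire suppression does not activate) ≈ 0.4139.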